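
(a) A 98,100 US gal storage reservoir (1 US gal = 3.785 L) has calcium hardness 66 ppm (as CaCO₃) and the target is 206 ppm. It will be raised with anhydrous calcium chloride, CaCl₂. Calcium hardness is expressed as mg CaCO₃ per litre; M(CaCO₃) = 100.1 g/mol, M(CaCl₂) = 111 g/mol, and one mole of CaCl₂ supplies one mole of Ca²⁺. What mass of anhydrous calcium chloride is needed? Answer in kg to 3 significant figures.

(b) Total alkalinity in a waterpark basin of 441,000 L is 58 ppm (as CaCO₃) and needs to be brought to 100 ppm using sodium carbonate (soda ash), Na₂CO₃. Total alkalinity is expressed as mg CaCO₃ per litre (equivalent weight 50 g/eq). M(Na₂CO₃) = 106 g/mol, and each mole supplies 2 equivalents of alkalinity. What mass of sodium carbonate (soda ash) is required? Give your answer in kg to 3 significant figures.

(a) 57.6 kg; (b) 19.6 kg

(a) Volume: 98,100 US gal × 3.785 L/gal = 371,308 L.
(a) Hardness to add: (206 − 66) = 140 mg/L as CaCO₃ × 371,308 L = 51,980 g as CaCO₃.
(a) Moles of Ca²⁺ (1 mol Ca²⁺ ≡ 1 mol CaCO₃): 51,980 / 100.1 g/mol = 519.3 mol.
(a) Mass of CaCl₂: 519.3 × 111 = 57,640 g.

(b) Alkalinity to add: (100 − 58) = 42 mg/L as CaCO₃ × 441,000 L = 18,520 g as CaCO₃.
(b) Equivalents: 18,520 g ÷ 50 g/eq = 370.4 eq.
(b) Each mole of Na₂CO₃ supplies 2 eq, so 370.4 / 2 = 185.2 mol.
(b) Mass: 185.2 mol × 106 g/mol = 19,630 g.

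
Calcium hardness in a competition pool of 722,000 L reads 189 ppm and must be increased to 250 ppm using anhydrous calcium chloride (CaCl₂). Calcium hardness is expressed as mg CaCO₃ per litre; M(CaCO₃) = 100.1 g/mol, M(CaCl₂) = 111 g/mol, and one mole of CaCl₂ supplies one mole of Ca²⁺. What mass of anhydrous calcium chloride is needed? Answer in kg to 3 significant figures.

48.8 kg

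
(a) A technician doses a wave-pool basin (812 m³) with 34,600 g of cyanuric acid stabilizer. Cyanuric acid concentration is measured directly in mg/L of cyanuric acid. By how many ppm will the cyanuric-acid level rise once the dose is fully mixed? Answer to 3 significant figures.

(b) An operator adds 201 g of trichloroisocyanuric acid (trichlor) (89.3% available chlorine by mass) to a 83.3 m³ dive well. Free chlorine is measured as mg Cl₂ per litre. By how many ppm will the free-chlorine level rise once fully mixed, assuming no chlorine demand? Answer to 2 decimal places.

(a) Volume: 812 m³ = 812,000 L.
(a) Rise: 34,600 g / 812,000 L × 1000 = 42.61 mg/L.

(b) Volume: 83.3 m³ = 83,300 L.
(b) Available chlorine delivered: 201 g × 0.893 = 179.5 g as Cl₂.
(b) Concentration rise: 179.5 g / 83,300 L = 2.155 mg/L = 2.15 ppm.

(a) 42.6 ppm; (b) 2.15 ppm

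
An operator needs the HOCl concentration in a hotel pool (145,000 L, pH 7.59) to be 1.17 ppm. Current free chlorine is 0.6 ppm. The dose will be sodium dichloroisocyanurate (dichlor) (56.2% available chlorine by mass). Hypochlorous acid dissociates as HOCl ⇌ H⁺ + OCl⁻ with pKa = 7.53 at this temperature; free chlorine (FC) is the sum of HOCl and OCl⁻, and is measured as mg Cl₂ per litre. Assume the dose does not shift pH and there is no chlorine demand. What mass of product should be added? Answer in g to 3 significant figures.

494 g

[OCl⁻]/[HOCl] = 10^(pH − pKa) = 10^(7.59 − 7.53) = 1.148; fraction as HOCl = 1/(1 + 1.148) = 0.4655.
Free chlorine required for 1.17 ppm HOCl: 1.17 / 0.4655 = 2.513 ppm.
FC to add: 2.513 − 0.6 = 1.913 mg/L as Cl₂.
Cl₂ equivalent: 1.913 mg/L × 145,000 L = 277.4 g.
Product at 56.2% available Cl: 277.4 / 0.562 = 493.7 g.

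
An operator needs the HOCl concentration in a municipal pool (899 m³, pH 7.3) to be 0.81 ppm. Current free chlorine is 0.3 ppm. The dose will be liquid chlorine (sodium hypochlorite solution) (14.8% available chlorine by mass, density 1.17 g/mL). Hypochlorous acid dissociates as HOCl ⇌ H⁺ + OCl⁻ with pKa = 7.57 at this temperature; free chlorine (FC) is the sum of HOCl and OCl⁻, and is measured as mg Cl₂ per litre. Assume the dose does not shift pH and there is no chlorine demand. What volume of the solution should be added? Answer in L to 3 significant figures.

Volume: 899 m³ = 899,000 L.
[OCl⁻]/[HOCl] = 10^(pH − pKa) = 10^(7.3 − 7.57) = 0.537; fraction as HOCl = 1/(1 + 0.537) = 0.6506.
Free chlorine required for 0.81 ppm HOCl: 0.81 / 0.6506 = 1.245 ppm.
FC to add: 1.245 − 0.3 = 0.945 mg/L as Cl₂.
Cl₂ equivalent: 0.945 mg/L × 899,000 L = 849.6 g.
Product at 14.8% available Cl: 849.6 / 0.148 = 5740 g.
Volume: 5740 g ÷ 1.17 g/mL = 4906 mL.

4.91 L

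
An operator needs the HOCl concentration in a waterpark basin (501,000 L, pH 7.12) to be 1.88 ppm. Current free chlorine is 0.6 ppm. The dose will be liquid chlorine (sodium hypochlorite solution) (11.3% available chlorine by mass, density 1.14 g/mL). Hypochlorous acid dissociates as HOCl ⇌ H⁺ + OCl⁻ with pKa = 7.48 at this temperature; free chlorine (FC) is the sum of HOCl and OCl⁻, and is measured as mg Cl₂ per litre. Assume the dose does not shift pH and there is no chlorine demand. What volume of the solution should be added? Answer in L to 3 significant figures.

[OCl⁻]/[HOCl] = 10^(pH − pKa) = 10^(7.12 − 7.48) = 0.4365; fraction as HOCl = 1/(1 + 0.4365) = 0.6961.
Free chlorine required for 1.88 ppm HOCl: 1.88 / 0.6961 = 2.701 ppm.
FC to add: 2.701 − 0.6 = 2.101 mg/L as Cl₂.
Cl₂ equivalent: 2.101 mg/L × 501,000 L = 1052 g.
Product at 11.3% available Cl: 1052 / 0.113 = 9314 g.
Volume: 9314 g ÷ 1.14 g/mL = 8170 mL.

8.17 L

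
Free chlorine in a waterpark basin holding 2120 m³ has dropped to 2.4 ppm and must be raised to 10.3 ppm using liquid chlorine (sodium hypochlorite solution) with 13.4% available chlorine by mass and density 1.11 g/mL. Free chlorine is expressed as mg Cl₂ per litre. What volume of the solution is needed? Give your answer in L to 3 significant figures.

113 L

Volume: 2120 m³ = 2,120,000 L.
Chlorine deficit: 10.3 − 2.4 = 7.9 ppm = 7.9 mg/L as Cl₂.
Cl₂ equivalent needed: 7.9 mg/L × 2,120,000 L = 16,750,000 mg = 16,750 g.
Product at 13.4% available chlorine: 16,750 / 0.134 = 125,000 g.
Volume at density 1.11 g/mL: 125,000 g ÷ 1.11 g/mL = 112,600 mL.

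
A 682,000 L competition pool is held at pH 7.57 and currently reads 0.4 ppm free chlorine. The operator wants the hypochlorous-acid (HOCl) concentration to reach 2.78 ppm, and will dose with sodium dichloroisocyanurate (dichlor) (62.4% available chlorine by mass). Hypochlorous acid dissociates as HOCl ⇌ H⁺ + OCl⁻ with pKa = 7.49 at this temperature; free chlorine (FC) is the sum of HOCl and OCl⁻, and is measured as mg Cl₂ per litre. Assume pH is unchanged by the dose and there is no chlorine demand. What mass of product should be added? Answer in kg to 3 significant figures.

6.25 kg

[OCl⁻]/[HOCl] = 10^(pH − pKa) = 10^(7.57 − 7.49) = 1.202; fraction as HOCl = 1/(1 + 1.202) = 0.4541.
Free chlorine required for 2.78 ppm HOCl: 2.78 / 0.4541 = 6.122 ppm.
FC to add: 6.122 − 0.4 = 5.722 mg/L as Cl₂.
Cl₂ equivalent: 5.722 mg/L × 682,000 L = 3903 g.
Product at 62.4% available Cl: 3903 / 0.624 = 6254 g.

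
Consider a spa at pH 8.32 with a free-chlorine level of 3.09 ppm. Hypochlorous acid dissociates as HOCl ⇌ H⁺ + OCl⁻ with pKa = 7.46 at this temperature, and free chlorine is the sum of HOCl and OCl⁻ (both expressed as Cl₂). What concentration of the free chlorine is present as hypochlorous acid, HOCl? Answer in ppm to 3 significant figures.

[OCl⁻]/[HOCl] = 10^(pH − pKa) = 10^(8.32 − 7.46) = 10^0.86 = 7.244.
Fraction as HOCl = 1 / (1 + 7.244) = 0.1213.
HOCl = 0.1213 × 3.09 ppm = 0.3748 ppm.

0.375 ppm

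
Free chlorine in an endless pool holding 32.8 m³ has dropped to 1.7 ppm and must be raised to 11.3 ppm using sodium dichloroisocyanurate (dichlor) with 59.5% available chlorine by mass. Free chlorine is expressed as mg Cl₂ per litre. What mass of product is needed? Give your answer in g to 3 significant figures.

Volume: 32.8 m³ = 32,800 L.
Chlorine deficit: 11.3 − 1.7 = 9.6 ppm = 9.6 mg/L as Cl₂.
Cl₂ equivalent needed: 9.6 mg/L × 32,800 L = 314,900 mg = 314.9 g.
Product at 59.5% available chlorine: 314.9 / 0.595 = 529.2 g.

529 g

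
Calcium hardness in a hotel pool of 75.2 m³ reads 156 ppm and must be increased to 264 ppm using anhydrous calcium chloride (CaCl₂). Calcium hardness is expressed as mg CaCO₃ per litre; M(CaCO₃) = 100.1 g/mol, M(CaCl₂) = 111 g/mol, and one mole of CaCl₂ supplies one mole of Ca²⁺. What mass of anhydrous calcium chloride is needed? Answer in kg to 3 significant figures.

9.01 kg

Volume: 75.2 m³ = 75,200 L.
Hardness to add: (264 − 156) = 108 mg/L as CaCO₃ × 75,200 L = 8122 g as CaCO₃.
Moles of Ca²⁺ (1 mol Ca²⁺ ≡ 1 mol CaCO₃): 8122 / 100.1 g/mol = 81.13 mol.
Mass of CaCl₂: 81.13 × 111 = 9006 g.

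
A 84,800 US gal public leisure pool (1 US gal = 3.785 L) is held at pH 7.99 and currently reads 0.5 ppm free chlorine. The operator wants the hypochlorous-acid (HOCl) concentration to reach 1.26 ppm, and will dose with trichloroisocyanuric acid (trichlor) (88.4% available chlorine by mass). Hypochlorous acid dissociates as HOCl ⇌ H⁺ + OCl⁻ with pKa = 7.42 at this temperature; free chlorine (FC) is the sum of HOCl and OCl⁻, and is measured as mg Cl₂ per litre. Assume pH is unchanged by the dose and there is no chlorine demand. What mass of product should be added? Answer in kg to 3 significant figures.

1.98 kg

Volume: 84,800 US gal × 3.785 L/gal = 320,968 L.
[OCl⁻]/[HOCl] = 10^(pH − pKa) = 10^(7.99 − 7.42) = 3.715; fraction as HOCl = 1/(1 + 3.715) = 0.2121.
Free chlorine required for 1.26 ppm HOCl: 1.26 / 0.2121 = 5.941 ppm.
FC to add: 5.941 − 0.5 = 5.441 mg/L as Cl₂.
Cl₂ equivalent: 5.441 mg/L × 320,968 L = 1746 g.
Product at 88.4% available Cl: 1746 / 0.884 = 1976 g.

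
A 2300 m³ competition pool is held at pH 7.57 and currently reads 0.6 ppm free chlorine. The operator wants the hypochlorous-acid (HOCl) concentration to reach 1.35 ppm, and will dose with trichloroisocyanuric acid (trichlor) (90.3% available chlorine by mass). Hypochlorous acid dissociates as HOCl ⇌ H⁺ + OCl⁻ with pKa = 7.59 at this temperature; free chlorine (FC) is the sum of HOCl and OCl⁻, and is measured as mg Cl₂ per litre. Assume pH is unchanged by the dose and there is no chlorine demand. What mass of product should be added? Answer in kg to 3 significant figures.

Volume: 2300 m³ = 2,300,000 L.
[OCl⁻]/[HOCl] = 10^(pH − pKa) = 10^(7.57 − 7.59) = 0.955; fraction as HOCl = 1/(1 + 0.955) = 0.5115.
Free chlorine required for 1.35 ppm HOCl: 1.35 / 0.5115 = 2.639 ppm.
FC to add: 2.639 − 0.6 = 2.039 mg/L as Cl₂.
Cl₂ equivalent: 2.039 mg/L × 2,300,000 L = 4690 g.
Product at 90.3% available Cl: 4690 / 0.903 = 5194 g.

5.19 kg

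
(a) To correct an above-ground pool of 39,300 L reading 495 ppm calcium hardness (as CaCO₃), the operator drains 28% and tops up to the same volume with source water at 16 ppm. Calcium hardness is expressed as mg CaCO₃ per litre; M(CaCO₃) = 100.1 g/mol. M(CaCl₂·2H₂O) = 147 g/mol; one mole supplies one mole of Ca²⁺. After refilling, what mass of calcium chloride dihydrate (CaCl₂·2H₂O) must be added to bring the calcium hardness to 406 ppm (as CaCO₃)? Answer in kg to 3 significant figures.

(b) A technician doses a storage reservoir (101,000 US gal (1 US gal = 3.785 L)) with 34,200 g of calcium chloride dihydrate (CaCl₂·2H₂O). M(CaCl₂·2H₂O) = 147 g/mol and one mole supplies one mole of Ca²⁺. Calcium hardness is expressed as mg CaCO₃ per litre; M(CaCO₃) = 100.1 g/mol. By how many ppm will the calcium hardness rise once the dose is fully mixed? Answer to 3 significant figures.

(a) 2.60 kg; (b) 60.9 ppm

(a) After draining 28% and refilling: 495 × 0.72 + 16 × 0.28 = 360.88 ppm.
(a) Deficit to target: 406 − 360.88 = 45.12 mg/L.
(a) As CaCO₃: 45.12 mg/L × 39,300 L = 1773 g; ÷ 100.1 = 17.71 mol Ca²⁺.
(a) Mass: 17.71 × 147 = 2604 g.

(b) Volume: 101,000 US gal × 3.785 L/gal = 382,285 L.
(b) Moles of Ca²⁺: 34,200 g ÷ 147 g/mol = 232.7 mol.
(b) As CaCO₃: 232.7 mol × 100.1 g/mol = 23,290 g.
(b) Rise: 23,290 g / 382,285 L × 1000 = 60.92 mg/L.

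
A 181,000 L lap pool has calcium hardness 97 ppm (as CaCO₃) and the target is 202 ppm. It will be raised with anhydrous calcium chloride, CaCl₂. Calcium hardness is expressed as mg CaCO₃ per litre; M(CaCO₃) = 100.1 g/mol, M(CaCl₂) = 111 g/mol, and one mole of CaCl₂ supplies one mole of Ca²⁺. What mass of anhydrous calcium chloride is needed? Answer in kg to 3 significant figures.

21.1 kg

Hardness to add: (202 − 97) = 105 mg/L as CaCO₃ × 181,000 L = 19,000 g as CaCO₃.
Moles of Ca²⁺ (1 mol Ca²⁺ ≡ 1 mol CaCO₃): 19,000 / 100.1 g/mol = 189.9 mol.
Mass of CaCl₂: 189.9 × 111 = 21,070 g.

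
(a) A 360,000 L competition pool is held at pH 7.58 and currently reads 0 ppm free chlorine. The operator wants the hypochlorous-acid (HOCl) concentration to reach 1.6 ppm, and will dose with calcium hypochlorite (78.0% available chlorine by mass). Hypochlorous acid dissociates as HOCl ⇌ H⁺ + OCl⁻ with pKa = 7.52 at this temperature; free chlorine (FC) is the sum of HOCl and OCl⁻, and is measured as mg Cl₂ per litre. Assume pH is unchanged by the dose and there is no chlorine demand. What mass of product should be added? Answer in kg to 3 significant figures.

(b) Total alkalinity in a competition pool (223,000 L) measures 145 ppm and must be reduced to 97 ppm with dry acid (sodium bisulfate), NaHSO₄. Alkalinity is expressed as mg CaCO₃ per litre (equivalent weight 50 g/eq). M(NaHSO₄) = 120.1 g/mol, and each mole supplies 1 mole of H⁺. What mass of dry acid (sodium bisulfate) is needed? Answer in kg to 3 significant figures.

(a) 1.59 kg; (b) 25.7 kg

(a) [OCl⁻]/[HOCl] = 10^(pH − pKa) = 10^(7.58 − 7.52) = 1.148; fraction as HOCl = 1/(1 + 1.148) = 0.4655.
(a) Free chlorine required for 1.6 ppm HOCl: 1.6 / 0.4655 = 3.437 ppm.
(a) FC to add: 3.437 − 0 = 3.437 mg/L as Cl₂.
(a) Cl₂ equivalent: 3.437 mg/L × 360,000 L = 1237 g.
(a) Product at 78.0% available Cl: 1237 / 0.78 = 1586 g.

(b) Alkalinity to neutralize: (145 − 97) = 48 mg/L as CaCO₃ × 223,000 L = 10,700 g as CaCO₃.
(b) Equivalents of H⁺ required: 10,700 ÷ 50 g/eq = 214.1 eq = 214.1 mol NaHSO₄.
(b) Mass of NaHSO₄: 214.1 × 120.1 = 25,710 g.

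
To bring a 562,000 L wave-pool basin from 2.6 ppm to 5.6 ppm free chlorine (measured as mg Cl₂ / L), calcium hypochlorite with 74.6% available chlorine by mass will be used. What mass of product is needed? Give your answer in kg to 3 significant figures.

2.26 kg

Chlorine deficit: 5.6 − 2.6 = 3 ppm = 3 mg/L as Cl₂.
Cl₂ equivalent needed: 3 mg/L × 562,000 L = 1,686,000 mg = 1686 g.
Product at 74.6% available chlorine: 1686 / 0.746 = 2260 g.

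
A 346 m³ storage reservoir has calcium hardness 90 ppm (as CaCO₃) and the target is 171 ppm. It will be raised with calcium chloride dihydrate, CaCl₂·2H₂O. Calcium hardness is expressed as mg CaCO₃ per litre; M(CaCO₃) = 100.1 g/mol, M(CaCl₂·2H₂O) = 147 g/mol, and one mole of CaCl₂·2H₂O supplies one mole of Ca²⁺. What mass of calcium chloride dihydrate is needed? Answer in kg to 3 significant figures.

Volume: 346 m³ = 346,000 L.
Hardness to add: (171 − 90) = 81 mg/L as CaCO₃ × 346,000 L = 28,030 g as CaCO₃.
Moles of Ca²⁺ (1 mol Ca²⁺ ≡ 1 mol CaCO₃): 28,030 / 100.1 g/mol = 280 mol.
Mass of CaCl₂·2H₂O: 280 × 147 = 41,160 g.

41.2 kg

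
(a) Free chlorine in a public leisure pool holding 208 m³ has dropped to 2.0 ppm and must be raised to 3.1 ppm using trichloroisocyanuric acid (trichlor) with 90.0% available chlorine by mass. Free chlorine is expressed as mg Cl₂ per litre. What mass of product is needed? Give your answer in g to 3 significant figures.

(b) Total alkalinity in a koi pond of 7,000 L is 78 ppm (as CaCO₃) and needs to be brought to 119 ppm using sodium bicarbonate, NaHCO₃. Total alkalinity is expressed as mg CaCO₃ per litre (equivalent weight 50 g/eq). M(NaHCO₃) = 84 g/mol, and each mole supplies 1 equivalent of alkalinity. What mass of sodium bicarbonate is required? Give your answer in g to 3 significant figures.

(a) Volume: 208 m³ = 208,000 L.
(a) Chlorine deficit: 3.1 − 2.0 = 1.1 ppm = 1.1 mg/L as Cl₂.
(a) Cl₂ equivalent needed: 1.1 mg/L × 208,000 L = 228,800 mg = 228.8 g.
(a) Product at 90.0% available chlorine: 228.8 / 0.9 = 254.2 g.

(b) Alkalinity to add: (119 − 78) = 41 mg/L as CaCO₃ × 7,000 L = 287 g as CaCO₃.
(b) Equivalents: 287 g ÷ 50 g/eq = 5.74 eq.
(b) NaHCO₃ supplies 1 eq per mole → 5.74 mol.
(b) Mass: 5.74 mol × 84 g/mol = 482.2 g.

(a) 254 g; (b) 482 g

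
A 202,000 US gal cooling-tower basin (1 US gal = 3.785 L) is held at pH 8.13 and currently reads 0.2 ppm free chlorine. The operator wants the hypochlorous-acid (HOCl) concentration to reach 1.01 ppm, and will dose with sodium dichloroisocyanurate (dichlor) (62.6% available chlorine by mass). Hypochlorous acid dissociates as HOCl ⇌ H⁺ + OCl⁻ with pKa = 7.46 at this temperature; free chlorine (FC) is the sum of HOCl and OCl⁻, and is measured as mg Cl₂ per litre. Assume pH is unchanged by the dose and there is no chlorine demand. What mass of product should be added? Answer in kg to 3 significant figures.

Volume: 202,000 US gal × 3.785 L/gal = 764,570 L.
[OCl⁻]/[HOCl] = 10^(pH − pKa) = 10^(8.13 − 7.46) = 4.677; fraction as HOCl = 1/(1 + 4.677) = 0.1761.
Free chlorine required for 1.01 ppm HOCl: 1.01 / 0.1761 = 5.734 ppm.
FC to add: 5.734 − 0.2 = 5.534 mg/L as Cl₂.
Cl₂ equivalent: 5.534 mg/L × 764,570 L = 4231 g.
Product at 62.6% available Cl: 4231 / 0.626 = 6759 g.

6.76 kg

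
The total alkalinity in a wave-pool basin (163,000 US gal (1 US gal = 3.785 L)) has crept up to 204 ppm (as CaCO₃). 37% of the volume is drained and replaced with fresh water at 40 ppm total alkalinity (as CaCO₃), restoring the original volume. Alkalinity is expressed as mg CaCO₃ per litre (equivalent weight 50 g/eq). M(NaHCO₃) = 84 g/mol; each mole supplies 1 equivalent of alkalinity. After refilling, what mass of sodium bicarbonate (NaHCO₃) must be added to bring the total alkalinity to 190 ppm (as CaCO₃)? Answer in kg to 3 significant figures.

Volume: 163,000 US gal × 3.785 L/gal = 616,955 L.
After draining 37% and refilling: 204 × 0.63 + 40 × 0.37 = 143.32 ppm.
Deficit to target: 190 − 143.32 = 46.68 mg/L.
As CaCO₃: 46.68 mg/L × 616,955 L = 28,800 g; ÷ 50 g/eq ÷ 1 = 576 mol NaHCO₃.
Mass: 576 × 84 = 48,380 g.

48.4 kg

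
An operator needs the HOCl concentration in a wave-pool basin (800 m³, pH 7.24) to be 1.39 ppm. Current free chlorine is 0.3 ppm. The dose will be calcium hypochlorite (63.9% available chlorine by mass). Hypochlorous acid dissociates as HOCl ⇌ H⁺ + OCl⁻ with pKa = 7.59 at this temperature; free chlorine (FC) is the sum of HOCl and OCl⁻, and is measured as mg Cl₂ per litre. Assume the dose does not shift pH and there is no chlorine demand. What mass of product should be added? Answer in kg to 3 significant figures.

Volume: 800 m³ = 800,000 L.
[OCl⁻]/[HOCl] = 10^(pH − pKa) = 10^(7.24 − 7.59) = 0.4467; fraction as HOCl = 1/(1 + 0.4467) = 0.6912.
Free chlorine required for 1.39 ppm HOCl: 1.39 / 0.6912 = 2.011 ppm.
FC to add: 2.011 − 0.3 = 1.711 mg/L as Cl₂.
Cl₂ equivalent: 1.711 mg/L × 800,000 L = 1369 g.
Product at 63.9% available Cl: 1369 / 0.639 = 2142 g.

2.14 kg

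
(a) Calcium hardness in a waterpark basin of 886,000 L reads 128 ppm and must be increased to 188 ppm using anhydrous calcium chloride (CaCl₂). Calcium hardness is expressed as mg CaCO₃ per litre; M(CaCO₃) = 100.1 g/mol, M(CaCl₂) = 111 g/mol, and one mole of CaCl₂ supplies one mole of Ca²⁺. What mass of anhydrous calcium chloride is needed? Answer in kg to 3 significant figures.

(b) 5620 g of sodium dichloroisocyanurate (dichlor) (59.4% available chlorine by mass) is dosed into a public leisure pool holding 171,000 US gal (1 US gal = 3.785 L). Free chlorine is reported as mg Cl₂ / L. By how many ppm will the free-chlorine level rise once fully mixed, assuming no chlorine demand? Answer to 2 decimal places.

(a) 58.9 kg; (b) 5.16 ppm

(a) Hardness to add: (188 − 128) = 60 mg/L as CaCO₃ × 886,000 L = 53,160 g as CaCO₃.
(a) Moles of Ca²⁺ (1 mol Ca²⁺ ≡ 1 mol CaCO₃): 53,160 / 100.1 g/mol = 531.1 mol.
(a) Mass of CaCl₂: 531.1 × 111 = 58,950 g.

(b) Volume: 171,000 US gal × 3.785 L/gal = 647,235 L.
(b) Available chlorine delivered: 5620 g × 0.594 = 3338 g as Cl₂.
(b) Concentration rise: 3338 g / 647,235 L = 5.158 mg/L = 5.16 ppm.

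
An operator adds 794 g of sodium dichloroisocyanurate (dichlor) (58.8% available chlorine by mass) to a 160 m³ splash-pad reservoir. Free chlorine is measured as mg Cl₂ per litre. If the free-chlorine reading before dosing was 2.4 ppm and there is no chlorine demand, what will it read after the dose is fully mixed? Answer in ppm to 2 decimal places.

5.32 ppm

Volume: 160 m³ = 160,000 L.
Available chlorine delivered: 794 g × 0.588 = 466.9 g as Cl₂.
Concentration rise: 466.9 g / 160,000 L = 2.918 mg/L = 2.92 ppm.
Final FC: 2.4 + 2.92 = 5.32 ppm.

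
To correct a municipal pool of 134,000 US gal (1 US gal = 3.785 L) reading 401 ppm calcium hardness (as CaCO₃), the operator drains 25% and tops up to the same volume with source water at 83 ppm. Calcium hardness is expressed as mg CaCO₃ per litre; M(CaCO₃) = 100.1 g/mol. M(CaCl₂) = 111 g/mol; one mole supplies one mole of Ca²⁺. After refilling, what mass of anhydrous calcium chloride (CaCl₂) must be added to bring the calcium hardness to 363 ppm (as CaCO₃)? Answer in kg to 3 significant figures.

23.3 kg

Volume: 134,000 US gal × 3.785 L/gal = 507,190 L.
After draining 25% and refilling: 401 × 0.75 + 83 × 0.25 = 321.5 ppm.
Deficit to target: 363 − 321.5 = 41.5 mg/L.
As CaCO₃: 41.5 mg/L × 507,190 L = 21,050 g; ÷ 100.1 = 210.3 mol Ca²⁺.
Mass: 210.3 × 111 = 23,340 g.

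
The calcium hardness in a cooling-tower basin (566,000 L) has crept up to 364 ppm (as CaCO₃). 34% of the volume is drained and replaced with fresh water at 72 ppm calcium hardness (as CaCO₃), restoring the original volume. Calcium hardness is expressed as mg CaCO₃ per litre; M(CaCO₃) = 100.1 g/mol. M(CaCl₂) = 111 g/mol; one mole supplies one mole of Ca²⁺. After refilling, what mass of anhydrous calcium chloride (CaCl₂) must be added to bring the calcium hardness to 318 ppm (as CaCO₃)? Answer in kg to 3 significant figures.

After draining 34% and refilling: 364 × 0.66 + 72 × 0.34 = 264.72 ppm.
Deficit to target: 318 − 264.72 = 53.28 mg/L.
As CaCO₃: 53.28 mg/L × 566,000 L = 30,160 g; ÷ 100.1 = 301.3 mol Ca²⁺.
Mass: 301.3 × 111 = 33,440 g.

33.4 kg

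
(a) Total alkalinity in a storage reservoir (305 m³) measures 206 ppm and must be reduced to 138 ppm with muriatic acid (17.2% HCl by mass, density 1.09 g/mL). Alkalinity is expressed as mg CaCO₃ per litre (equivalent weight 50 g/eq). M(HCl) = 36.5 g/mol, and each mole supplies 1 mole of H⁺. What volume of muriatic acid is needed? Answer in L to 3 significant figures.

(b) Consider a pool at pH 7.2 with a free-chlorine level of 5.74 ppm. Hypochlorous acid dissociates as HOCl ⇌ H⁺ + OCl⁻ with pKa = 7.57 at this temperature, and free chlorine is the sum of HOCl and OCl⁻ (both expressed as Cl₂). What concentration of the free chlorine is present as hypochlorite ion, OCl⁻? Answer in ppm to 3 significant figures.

(a) Volume: 305 m³ = 305,000 L.
(a) Alkalinity to neutralize: (206 − 138) = 68 mg/L as CaCO₃ × 305,000 L = 20,740 g as CaCO₃.
(a) Equivalents of H⁺ required: 20,740 ÷ 50 g/eq = 414.8 eq = 414.8 mol HCl.
(a) Mass of HCl: 414.8 × 36.5 = 15,140 g.
(a) Mass of 17.2% solution: 15,140 / 0.172 = 88,020 g.
(a) Volume: 88,020 g ÷ 1.09 g/mL = 80,760 mL.

(b) [OCl⁻]/[HOCl] = 10^(pH − pKa) = 10^(7.2 − 7.57) = 10^-0.37 = 0.4266.
(b) Fraction as HOCl = 1 / (1 + 0.4266) = 0.701.
(b) OCl⁻ = (1 − 0.701) × 5.74 ppm = 1.716 ppm.

(a) 80.8 L; (b) 1.72 ppm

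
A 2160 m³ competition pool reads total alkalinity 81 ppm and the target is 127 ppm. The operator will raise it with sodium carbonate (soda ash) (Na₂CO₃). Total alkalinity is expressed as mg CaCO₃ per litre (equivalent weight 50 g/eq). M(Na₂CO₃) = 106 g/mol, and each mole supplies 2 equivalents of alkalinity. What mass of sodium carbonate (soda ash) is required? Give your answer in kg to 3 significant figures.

Volume: 2160 m³ = 2,160,000 L.
Alkalinity to add: (127 − 81) = 46 mg/L as CaCO₃ × 2,160,000 L = 99,360 g as CaCO₃.
Equivalents: 99,360 g ÷ 50 g/eq = 1987 eq.
Each mole of Na₂CO₃ supplies 2 eq, so 1987 / 2 = 993.6 mol.
Mass: 993.6 mol × 106 g/mol = 105,300 g.

105 kg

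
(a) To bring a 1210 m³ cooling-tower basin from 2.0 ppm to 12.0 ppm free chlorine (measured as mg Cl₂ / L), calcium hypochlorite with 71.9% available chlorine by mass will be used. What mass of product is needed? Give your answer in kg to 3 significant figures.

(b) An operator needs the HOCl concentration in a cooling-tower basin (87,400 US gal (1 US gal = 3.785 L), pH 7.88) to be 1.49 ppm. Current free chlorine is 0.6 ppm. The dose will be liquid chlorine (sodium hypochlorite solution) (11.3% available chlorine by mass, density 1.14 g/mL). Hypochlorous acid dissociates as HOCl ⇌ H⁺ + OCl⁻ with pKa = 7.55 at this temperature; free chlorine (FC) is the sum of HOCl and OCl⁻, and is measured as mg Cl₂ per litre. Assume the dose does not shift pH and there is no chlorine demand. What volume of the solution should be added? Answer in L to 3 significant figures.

(a) Volume: 1210 m³ = 1,210,000 L.
(a) Chlorine deficit: 12.0 − 2.0 = 10 ppm = 10 mg/L as Cl₂.
(a) Cl₂ equivalent needed: 10 mg/L × 1,210,000 L = 12,100,000 mg = 12,100 g.
(a) Product at 71.9% available chlorine: 12,100 / 0.719 = 16,830 g.

(b) Volume: 87,400 US gal × 3.785 L/gal = 330,809 L.
(b) [OCl⁻]/[HOCl] = 10^(pH − pKa) = 10^(7.88 − 7.55) = 2.138; fraction as HOCl = 1/(1 + 2.138) = 0.3187.
(b) Free chlorine required for 1.49 ppm HOCl: 1.49 / 0.3187 = 4.676 ppm.
(b) FC to add: 4.676 − 0.6 = 4.076 mg/L as Cl₂.
(b) Cl₂ equivalent: 4.076 mg/L × 330,809 L = 1348 g.
(b) Product at 11.3% available Cl: 1348 / 0.113 = 11,930 g.
(b) Volume: 11,930 g ÷ 1.14 g/mL = 10,470 mL.

(a) 16.8 kg; (b) 10.5 L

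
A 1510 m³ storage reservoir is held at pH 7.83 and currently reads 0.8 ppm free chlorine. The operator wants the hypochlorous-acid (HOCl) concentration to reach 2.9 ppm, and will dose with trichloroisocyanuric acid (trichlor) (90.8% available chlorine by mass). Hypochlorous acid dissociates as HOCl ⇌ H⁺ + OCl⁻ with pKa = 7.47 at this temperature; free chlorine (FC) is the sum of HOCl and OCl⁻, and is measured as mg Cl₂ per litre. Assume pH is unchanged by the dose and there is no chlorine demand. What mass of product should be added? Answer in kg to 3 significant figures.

Volume: 1510 m³ = 1,510,000 L.
[OCl⁻]/[HOCl] = 10^(pH − pKa) = 10^(7.83 − 7.47) = 2.291; fraction as HOCl = 1/(1 + 2.291) = 0.3039.
Free chlorine required for 2.9 ppm HOCl: 2.9 / 0.3039 = 9.544 ppm.
FC to add: 9.544 − 0.8 = 8.744 mg/L as Cl₂.
Cl₂ equivalent: 8.744 mg/L × 1,510,000 L = 13,200 g.
Product at 90.8% available Cl: 13,200 / 0.908 = 14,540 g.

14.5 kg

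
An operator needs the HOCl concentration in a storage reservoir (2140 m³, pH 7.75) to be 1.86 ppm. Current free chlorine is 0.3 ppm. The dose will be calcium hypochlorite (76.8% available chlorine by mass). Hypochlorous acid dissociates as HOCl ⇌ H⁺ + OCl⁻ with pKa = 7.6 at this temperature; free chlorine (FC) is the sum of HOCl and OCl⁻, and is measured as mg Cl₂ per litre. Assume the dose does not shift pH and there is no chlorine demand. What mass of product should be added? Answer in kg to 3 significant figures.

11.7 kg

Volume: 2140 m³ = 2,140,000 L.
[OCl⁻]/[HOCl] = 10^(pH − pKa) = 10^(7.75 − 7.6) = 1.413; fraction as HOCl = 1/(1 + 1.413) = 0.4145.
Free chlorine required for 1.86 ppm HOCl: 1.86 / 0.4145 = 4.487 ppm.
FC to add: 4.487 − 0.3 = 4.187 mg/L as Cl₂.
Cl₂ equivalent: 4.187 mg/L × 2,140,000 L = 8961 g.
Product at 76.8% available Cl: 8961 / 0.768 = 11,670 g.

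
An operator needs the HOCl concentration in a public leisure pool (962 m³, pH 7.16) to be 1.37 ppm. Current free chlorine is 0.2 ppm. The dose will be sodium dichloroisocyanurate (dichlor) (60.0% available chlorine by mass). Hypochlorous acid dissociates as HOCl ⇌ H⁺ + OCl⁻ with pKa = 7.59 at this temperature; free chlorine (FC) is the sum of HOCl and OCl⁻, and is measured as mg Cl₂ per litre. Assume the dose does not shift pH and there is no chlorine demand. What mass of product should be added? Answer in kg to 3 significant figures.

2.69 kg

Volume: 962 m³ = 962,000 L.
[OCl⁻]/[HOCl] = 10^(pH − pKa) = 10^(7.16 − 7.59) = 0.3715; fraction as HOCl = 1/(1 + 0.3715) = 0.7291.
Free chlorine required for 1.37 ppm HOCl: 1.37 / 0.7291 = 1.879 ppm.
FC to add: 1.879 − 0.2 = 1.679 mg/L as Cl₂.
Cl₂ equivalent: 1.679 mg/L × 962,000 L = 1615 g.
Product at 60.0% available Cl: 1615 / 0.6 = 2692 g.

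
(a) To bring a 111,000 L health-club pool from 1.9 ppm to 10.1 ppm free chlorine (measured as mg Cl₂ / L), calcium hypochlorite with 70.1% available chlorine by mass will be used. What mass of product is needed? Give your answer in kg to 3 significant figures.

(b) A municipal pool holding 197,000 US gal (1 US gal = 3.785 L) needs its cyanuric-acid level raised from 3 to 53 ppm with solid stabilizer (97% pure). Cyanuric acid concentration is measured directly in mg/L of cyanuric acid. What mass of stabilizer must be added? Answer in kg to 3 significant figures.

(a) 1.30 kg; (b) 38.4 kg

(a) Chlorine deficit: 10.1 − 1.9 = 8.2 ppm = 8.2 mg/L as Cl₂.
(a) Cl₂ equivalent needed: 8.2 mg/L × 111,000 L = 910,200 mg = 910.2 g.
(a) Product at 70.1% available chlorine: 910.2 / 0.701 = 1298 g.

(b) Volume: 197,000 US gal × 3.785 L/gal = 745,645 L.
(b) CYA to add: (53 − 3) = 50 mg/L × 745,645 L = 37,280 g cyanuric acid.
(b) At 97% purity: 37,280 / 0.97 = 38,440 g product.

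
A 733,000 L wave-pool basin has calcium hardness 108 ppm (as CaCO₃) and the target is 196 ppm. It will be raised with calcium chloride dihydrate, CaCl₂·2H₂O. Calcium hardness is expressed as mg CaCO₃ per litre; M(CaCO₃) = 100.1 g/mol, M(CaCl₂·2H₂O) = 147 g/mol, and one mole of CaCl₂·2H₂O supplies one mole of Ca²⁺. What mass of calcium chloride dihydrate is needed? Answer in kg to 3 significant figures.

Hardness to add: (196 − 108) = 88 mg/L as CaCO₃ × 733,000 L = 64,500 g as CaCO₃.
Moles of Ca²⁺ (1 mol Ca²⁺ ≡ 1 mol CaCO₃): 64,500 / 100.1 g/mol = 644.4 mol.
Mass of CaCl₂·2H₂O: 644.4 × 147 = 94,730 g.

94.7 kg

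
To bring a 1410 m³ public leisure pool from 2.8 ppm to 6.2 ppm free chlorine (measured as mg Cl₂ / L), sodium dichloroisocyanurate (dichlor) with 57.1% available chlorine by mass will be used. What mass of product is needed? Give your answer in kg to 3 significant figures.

8.40 kg

Volume: 1410 m³ = 1,410,000 L.
Chlorine deficit: 6.2 − 2.8 = 3.4 ppm = 3.4 mg/L as Cl₂.
Cl₂ equivalent needed: 3.4 mg/L × 1,410,000 L = 4,794,000 mg = 4794 g.
Product at 57.1% available chlorine: 4794 / 0.571 = 8396 g.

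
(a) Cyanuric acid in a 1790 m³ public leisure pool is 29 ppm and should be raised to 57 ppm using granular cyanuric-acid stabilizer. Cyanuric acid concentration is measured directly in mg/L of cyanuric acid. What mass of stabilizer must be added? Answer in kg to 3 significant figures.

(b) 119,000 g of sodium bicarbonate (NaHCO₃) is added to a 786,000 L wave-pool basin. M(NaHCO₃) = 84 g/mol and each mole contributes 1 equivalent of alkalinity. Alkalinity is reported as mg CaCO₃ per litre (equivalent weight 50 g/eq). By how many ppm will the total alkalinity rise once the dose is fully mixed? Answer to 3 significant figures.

(a) 50.1 kg; (b) 90.1 ppm

(a) Volume: 1790 m³ = 1,790,000 L.
(a) CYA to add: (57 − 29) = 28 mg/L × 1,790,000 L = 50,120 g cyanuric acid.

(b) Moles of NaHCO₃: 119,000 g ÷ 84 g/mol = 1417 mol → 1417 eq of alkalinity.
(b) As CaCO₃: 1417 eq × 50 g/eq = 70,830 g.
(b) Rise: 70,830 g / 786,000 L × 1000 = 90.12 mg/L.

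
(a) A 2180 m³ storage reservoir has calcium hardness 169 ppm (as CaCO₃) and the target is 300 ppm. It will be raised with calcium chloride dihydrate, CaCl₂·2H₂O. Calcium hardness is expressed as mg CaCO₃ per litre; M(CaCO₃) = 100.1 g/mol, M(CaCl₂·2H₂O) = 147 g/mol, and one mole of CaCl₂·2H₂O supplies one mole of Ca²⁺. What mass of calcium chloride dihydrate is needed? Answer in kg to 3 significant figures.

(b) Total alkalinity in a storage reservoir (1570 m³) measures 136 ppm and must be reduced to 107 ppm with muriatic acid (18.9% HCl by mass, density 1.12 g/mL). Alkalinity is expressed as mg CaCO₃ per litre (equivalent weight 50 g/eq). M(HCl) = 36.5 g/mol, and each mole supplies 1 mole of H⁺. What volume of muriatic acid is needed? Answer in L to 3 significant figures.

(a) 419 kg; (b) 157 L

(a) Volume: 2180 m³ = 2,180,000 L.
(a) Hardness to add: (300 − 169) = 131 mg/L as CaCO₃ × 2,180,000 L = 285,600 g as CaCO₃.
(a) Moles of Ca²⁺ (1 mol Ca²⁺ ≡ 1 mol CaCO₃): 285,600 / 100.1 g/mol = 2853 mol.
(a) Mass of CaCl₂·2H₂O: 2853 × 147 = 419,400 g.

(b) Volume: 1570 m³ = 1,570,000 L.
(b) Alkalinity to neutralize: (136 − 107) = 29 mg/L as CaCO₃ × 1,570,000 L = 45,530 g as CaCO₃.
(b) Equivalents of H⁺ required: 45,530 ÷ 50 g/eq = 910.6 eq = 910.6 mol HCl.
(b) Mass of HCl: 910.6 × 36.5 = 33,240 g.
(b) Mass of 18.9% solution: 33,240 / 0.189 = 175,900 g.
(b) Volume: 175,900 g ÷ 1.12 g/mL = 157,000 mL.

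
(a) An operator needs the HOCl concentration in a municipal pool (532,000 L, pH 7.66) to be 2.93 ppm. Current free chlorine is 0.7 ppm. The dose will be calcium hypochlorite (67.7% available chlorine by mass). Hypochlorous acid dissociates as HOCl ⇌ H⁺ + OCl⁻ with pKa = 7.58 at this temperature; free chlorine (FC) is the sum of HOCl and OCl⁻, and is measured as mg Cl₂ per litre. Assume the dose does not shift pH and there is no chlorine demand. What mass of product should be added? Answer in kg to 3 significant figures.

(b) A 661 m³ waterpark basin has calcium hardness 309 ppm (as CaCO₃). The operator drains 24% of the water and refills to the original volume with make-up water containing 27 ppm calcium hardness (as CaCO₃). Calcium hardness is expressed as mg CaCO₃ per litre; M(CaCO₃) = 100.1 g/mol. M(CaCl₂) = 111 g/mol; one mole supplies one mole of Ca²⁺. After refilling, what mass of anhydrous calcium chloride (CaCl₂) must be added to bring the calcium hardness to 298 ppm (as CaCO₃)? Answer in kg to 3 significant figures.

(a) [OCl⁻]/[HOCl] = 10^(pH − pKa) = 10^(7.66 − 7.58) = 1.202; fraction as HOCl = 1/(1 + 1.202) = 0.4541.
(a) Free chlorine required for 2.93 ppm HOCl: 2.93 / 0.4541 = 6.453 ppm.
(a) FC to add: 6.453 − 0.7 = 5.753 mg/L as Cl₂.
(a) Cl₂ equivalent: 5.753 mg/L × 532,000 L = 3060 g.
(a) Product at 67.7% available Cl: 3060 / 0.677 = 4521 g.

(b) Volume: 661 m³ = 661,000 L.
(b) After draining 24% and refilling: 309 × 0.76 + 27 × 0.24 = 241.32 ppm.
(b) Deficit to target: 298 − 241.32 = 56.68 mg/L.
(b) As CaCO₃: 56.68 mg/L × 661,000 L = 37,470 g; ÷ 100.1 = 374.3 mol Ca²⁺.
(b) Mass: 374.3 × 111 = 41,550 g.

(a) 4.52 kg; (b) 41.5 kg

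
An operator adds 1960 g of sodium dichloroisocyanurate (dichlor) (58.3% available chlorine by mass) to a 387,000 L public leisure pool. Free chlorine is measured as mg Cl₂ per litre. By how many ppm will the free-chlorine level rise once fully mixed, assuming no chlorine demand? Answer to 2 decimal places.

2.95 ppm

Available chlorine delivered: 1960 g × 0.583 = 1143 g as Cl₂.
Concentration rise: 1143 g / 387,000 L = 2.953 mg/L = 2.95 ppm.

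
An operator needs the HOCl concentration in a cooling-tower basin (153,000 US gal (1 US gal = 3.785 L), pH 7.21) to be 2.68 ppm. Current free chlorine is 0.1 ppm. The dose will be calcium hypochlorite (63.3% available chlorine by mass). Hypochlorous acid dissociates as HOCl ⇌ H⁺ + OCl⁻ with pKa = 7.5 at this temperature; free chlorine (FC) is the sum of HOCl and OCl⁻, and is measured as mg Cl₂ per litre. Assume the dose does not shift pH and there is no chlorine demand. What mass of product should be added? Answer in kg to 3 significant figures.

3.62 kg

Volume: 153,000 US gal × 3.785 L/gal = 579,105 L.
[OCl⁻]/[HOCl] = 10^(pH − pKa) = 10^(7.21 − 7.5) = 0.5129; fraction as HOCl = 1/(1 + 0.5129) = 0.661.
Free chlorine required for 2.68 ppm HOCl: 2.68 / 0.661 = 4.054 ppm.
FC to add: 4.054 − 0.1 = 3.954 mg/L as Cl₂.
Cl₂ equivalent: 3.954 mg/L × 579,105 L = 2290 g.
Product at 63.3% available Cl: 2290 / 0.633 = 3618 g.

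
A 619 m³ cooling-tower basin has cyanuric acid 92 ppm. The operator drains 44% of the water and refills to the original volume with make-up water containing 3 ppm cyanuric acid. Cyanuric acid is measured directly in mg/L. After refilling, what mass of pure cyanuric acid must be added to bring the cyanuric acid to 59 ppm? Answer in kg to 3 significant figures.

Volume: 619 m³ = 619,000 L.
After draining 44% and refilling: 92 × 0.56 + 3 × 0.44 = 52.84 ppm.
Deficit to target: 59 − 52.84 = 6.16 mg/L.
Mass: 6.16 mg/L × 619,000 L = 3813 g cyanuric acid.

3.81 kg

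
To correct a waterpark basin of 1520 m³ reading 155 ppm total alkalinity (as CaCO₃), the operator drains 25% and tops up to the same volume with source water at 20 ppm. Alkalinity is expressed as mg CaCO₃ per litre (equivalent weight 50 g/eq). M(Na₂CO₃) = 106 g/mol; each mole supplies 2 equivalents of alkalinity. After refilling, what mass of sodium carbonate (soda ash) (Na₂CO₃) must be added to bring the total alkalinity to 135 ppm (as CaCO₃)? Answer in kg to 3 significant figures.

22.2 kg

Volume: 1520 m³ = 1,520,000 L.
After draining 25% and refilling: 155 × 0.75 + 20 × 0.25 = 121.25 ppm.
Deficit to target: 135 − 121.25 = 13.75 mg/L.
As CaCO₃: 13.75 mg/L × 1,520,000 L = 20,900 g; ÷ 50 g/eq ÷ 2 = 209 mol Na₂CO₃.
Mass: 209 × 106 = 22,150 g.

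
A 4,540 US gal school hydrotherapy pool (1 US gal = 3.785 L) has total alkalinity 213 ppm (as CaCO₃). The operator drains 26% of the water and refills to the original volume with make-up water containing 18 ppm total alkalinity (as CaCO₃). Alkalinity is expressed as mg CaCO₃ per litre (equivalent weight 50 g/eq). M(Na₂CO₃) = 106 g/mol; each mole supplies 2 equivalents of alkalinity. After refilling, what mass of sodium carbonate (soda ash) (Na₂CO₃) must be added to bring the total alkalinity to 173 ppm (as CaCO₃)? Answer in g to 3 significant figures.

Volume: 4,540 US gal × 3.785 L/gal = 17,184 L.
After draining 26% and refilling: 213 × 0.74 + 18 × 0.26 = 162.3 ppm.
Deficit to target: 173 − 162.3 = 10.7 mg/L.
As CaCO₃: 10.7 mg/L × 17,184 L = 183.9 g; ÷ 50 g/eq ÷ 2 = 1.839 mol Na₂CO₃.
Mass: 1.839 × 106 = 194.9 g.

195 g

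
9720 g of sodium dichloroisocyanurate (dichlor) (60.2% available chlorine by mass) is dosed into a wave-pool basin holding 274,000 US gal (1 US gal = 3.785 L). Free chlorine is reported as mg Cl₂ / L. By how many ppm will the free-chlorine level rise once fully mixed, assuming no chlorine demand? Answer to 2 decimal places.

5.64 ppm

Volume: 274,000 US gal × 3.785 L/gal = 1,037,090 L.
Available chlorine delivered: 9720 g × 0.602 = 5851 g as Cl₂.
Concentration rise: 5851 g / 1,037,090 L = 5.642 mg/L = 5.64 ppm.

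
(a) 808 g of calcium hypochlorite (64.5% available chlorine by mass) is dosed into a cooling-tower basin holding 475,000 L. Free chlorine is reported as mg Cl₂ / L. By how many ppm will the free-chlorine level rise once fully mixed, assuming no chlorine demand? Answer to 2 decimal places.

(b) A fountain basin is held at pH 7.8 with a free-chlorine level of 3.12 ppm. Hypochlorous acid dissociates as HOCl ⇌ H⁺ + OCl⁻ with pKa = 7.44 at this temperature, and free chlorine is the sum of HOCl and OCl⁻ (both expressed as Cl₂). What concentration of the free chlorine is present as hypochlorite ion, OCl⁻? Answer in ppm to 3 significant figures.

(a) Available chlorine delivered: 808 g × 0.645 = 521.2 g as Cl₂.
(a) Concentration rise: 521.2 g / 475,000 L = 1.097 mg/L = 1.10 ppm.

(b) [OCl⁻]/[HOCl] = 10^(pH − pKa) = 10^(7.8 − 7.44) = 10^0.36 = 2.291.
(b) Fraction as HOCl = 1 / (1 + 2.291) = 0.3039.
(b) OCl⁻ = (1 − 0.3039) × 3.12 ppm = 2.172 ppm.

(a) 1.10 ppm; (b) 2.17 ppm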